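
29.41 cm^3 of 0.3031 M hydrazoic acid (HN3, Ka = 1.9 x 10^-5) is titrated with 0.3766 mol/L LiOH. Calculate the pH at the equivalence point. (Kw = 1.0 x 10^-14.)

n(HN3) = 0.3031 x 0.02941 = 0.008914 mol; V(LiOH) at equivalence = 0.008914/0.3766 = 0.02367 L.
At equivalence all the acid is converted to N3-; total volume = 0.02941 + 0.02367 = 0.05308 L, so [N3-] = 0.008914/0.05308 = 0.1679 M.
Kb = Kw/Ka = 1.0e-14 / 1.9 x 10^-5 = 5.26e-10.
[OH^-] = sqrt(Kb x [N3-]) = sqrt(5.26e-10 x 0.1679) = 9.40e-6 M.
pOH = 5.03, so pH = 14.00 - 5.03 = 8.97.

8.97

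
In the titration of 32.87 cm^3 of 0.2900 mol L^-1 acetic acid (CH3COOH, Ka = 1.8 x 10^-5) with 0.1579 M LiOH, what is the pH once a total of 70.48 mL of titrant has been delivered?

12.19

n(acid) = 0.2900 x 0.03287 = 0.009532 mol; n(LiOH) added = 0.1579 x 0.07048 = 0.01113 mol.
Base is in excess by 0.01113 - 0.009532 = 0.001596 mol in a total volume of 0.1033 L.
[OH^-] = 0.001596/0.1033 = 0.01545 M, so pOH = 1.81 and pH = 14.00 - 1.81 = 12.19.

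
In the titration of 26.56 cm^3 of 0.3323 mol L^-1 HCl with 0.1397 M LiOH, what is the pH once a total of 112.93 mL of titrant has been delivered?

12.70

n(acid) = 0.3323 x 0.02656 = 0.008826 mol; n(LiOH) added = 0.1397 x 0.1129 = 0.01578 mol.
Base is in excess by 0.01578 - 0.008826 = 0.006950 mol in a total volume of 0.1395 L.
[OH^-] = 0.006950/0.1395 = 0.04983 M, so pOH = 1.30 and pH = 14.00 - 1.30 = 12.70.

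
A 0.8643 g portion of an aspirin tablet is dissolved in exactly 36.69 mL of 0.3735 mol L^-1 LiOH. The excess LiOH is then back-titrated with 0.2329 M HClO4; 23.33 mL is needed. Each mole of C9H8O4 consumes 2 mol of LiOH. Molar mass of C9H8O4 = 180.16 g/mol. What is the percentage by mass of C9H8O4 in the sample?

Total n(LiOH) added = 0.3735 x 0.03669 = 0.01370 mol.
n(HClO4) used = 0.2329 x 0.02333 = 0.005434 mol, which equals the excess n(LiOH).
So n(LiOH) consumed by the sample = 0.01370 - 0.005434 = 0.008270 mol.
n(C9H8O4) = 0.008270 / 2 = 0.004135 mol.
mass C9H8O4 = 0.004135 x 180.16 = 0.7450 g, so %C9H8O4 = 0.7450/0.8643 x 100 = 86.2%.

86.2%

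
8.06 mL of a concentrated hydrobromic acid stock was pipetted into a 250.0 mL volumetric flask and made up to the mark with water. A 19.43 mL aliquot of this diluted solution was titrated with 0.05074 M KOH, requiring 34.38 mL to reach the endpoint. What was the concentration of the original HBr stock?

2.78 M

n(KOH) = 0.05074 x 0.03438 = 0.001744 mol.
n(HBr) in the aliquot = 0.001744 mol.
[diluted HBr] = 0.001744 / 0.01943 = 0.08978 M.
Dilution factor = 250.0/8.060 = 31.02, so [stock] = 0.08978 x 31.02 = 2.78 M.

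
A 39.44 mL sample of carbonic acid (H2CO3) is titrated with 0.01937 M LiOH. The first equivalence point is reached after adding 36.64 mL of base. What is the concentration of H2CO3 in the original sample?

n(LiOH) = 0.01937 x 0.03664 = 0.0007097 mol.
At the first equivalence point, 1 mol OH^- react per mol H2CO3, so n(H2CO3) = 0.0007097 / 1 = 0.0007097 mol.
[H2CO3] = 0.0007097 / 0.03944 L = 0.0180 M.

0.0180 M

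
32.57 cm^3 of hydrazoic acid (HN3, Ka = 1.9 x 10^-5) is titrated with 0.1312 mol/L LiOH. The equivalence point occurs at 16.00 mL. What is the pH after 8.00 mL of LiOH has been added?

4.72

8.00 mL is exactly half the equivalence volume (16.00/2), i.e. the half-equivalence point.
There, n(HA) = n(A^-), so pH = pKa = -log(1.9 x 10^-5) = 4.72.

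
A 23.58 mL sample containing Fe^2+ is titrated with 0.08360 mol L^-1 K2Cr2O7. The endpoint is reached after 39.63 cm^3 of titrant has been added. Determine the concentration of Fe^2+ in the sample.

0.843 M

n(K2Cr2O7) = 0.08360 x 0.03963 = 0.003313 mol.
From the balanced equation, 1 mol K2Cr2O7 reacts with 6 mol Fe^2+, so n(Fe^2+) = 0.003313 x 6/1 = 0.01988 mol.
[Fe^2+] = 0.01988 / 0.02358 L = 0.843 M.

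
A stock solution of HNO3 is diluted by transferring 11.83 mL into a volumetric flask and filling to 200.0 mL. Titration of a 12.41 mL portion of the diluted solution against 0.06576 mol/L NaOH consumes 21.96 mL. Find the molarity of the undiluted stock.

n(NaOH) = 0.06576 x 0.02196 = 0.001444 mol.
n(HNO3) in the aliquot = 0.001444 mol.
[diluted HNO3] = 0.001444 / 0.01241 = 0.1164 M.
Dilution factor = 200.0/11.83 = 16.91, so [stock] = 0.1164 x 16.91 = 1.97 M.

1.97 M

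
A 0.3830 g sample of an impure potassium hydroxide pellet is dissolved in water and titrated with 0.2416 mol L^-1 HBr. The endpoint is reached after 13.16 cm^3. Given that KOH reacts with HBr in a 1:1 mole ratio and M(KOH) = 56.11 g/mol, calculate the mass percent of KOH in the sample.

n(HBr) = 0.2416 x 0.01316 = 0.003179 mol.
n(KOH) = 0.003179 / 1 = 0.003179 mol.
mass of KOH = 0.003179 x 56.11 = 0.1784 g.
% purity = 0.1784 / 0.3830 x 100 = 46.6%.

46.6%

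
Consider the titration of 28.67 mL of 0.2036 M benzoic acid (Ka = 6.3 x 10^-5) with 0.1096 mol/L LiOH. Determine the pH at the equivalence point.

8.53

n(C6H5COOH) = 0.2036 x 0.02867 = 0.005837 mol; V(LiOH) at equivalence = 0.005837/0.1096 = 0.05326 L.
At equivalence all the acid is converted to C6H5COO-; total volume = 0.02867 + 0.05326 = 0.08193 L, so [C6H5COO-] = 0.005837/0.08193 = 0.07125 M.
Kb = Kw/Ka = 1.0e-14 / 6.3 x 10^-5 = 1.59e-10.
[OH^-] = sqrt(Kb x [C6H5COO-]) = sqrt(1.59e-10 x 0.07125) = 3.36e-6 M.
pOH = 5.47, so pH = 14.00 - 5.47 = 8.53.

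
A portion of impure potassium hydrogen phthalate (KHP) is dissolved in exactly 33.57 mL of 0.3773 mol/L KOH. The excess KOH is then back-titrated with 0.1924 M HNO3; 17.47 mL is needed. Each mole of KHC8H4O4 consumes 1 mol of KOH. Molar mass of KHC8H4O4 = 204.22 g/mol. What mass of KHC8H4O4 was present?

1.90 g

Total n(KOH) added = 0.3773 x 0.03357 = 0.01267 mol.
n(HNO3) used = 0.1924 x 0.01747 = 0.003361 mol, which equals the excess n(KOH).
So n(KOH) consumed by the sample = 0.01267 - 0.003361 = 0.009305 mol.
n(KHC8H4O4) = 0.009305 / 1 = 0.009305 mol.
mass = 0.009305 mol x 204.22 g/mol = 1.90 g.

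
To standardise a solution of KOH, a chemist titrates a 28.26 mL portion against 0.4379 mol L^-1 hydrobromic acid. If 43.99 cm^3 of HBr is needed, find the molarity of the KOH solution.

n(HBr) delivered = 0.4379 x 0.04399 = 0.01926 mol.
For a 1:1 reaction, n(KOH) = 0.01926 mol.
[KOH] = 0.01926 mol / 0.02826 L = 0.682 M.

0.682 M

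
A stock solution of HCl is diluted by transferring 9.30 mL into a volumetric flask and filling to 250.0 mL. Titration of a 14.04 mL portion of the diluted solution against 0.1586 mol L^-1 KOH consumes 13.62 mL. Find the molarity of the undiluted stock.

4.14 M

n(KOH) = 0.1586 x 0.01362 = 0.002160 mol.
n(HCl) in the aliquot = 0.002160 mol.
[diluted HCl] = 0.002160 / 0.01404 = 0.1539 M.
Dilution factor = 250.0/9.300 = 26.88, so [stock] = 0.1539 x 26.88 = 4.14 M.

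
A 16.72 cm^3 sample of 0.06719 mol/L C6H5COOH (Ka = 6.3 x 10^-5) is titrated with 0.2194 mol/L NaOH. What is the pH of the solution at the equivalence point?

8.46

n(C6H5COOH) = 0.06719 x 0.01672 = 0.001123 mol; V(NaOH) at equivalence = 0.001123/0.2194 = 0.005120 L.
At equivalence all the acid is converted to C6H5COO-; total volume = 0.01672 + 0.005120 = 0.02184 L, so [C6H5COO-] = 0.001123/0.02184 = 0.05144 M.
Kb = Kw/Ka = 1.0e-14 / 6.3 x 10^-5 = 1.59e-10.
[OH^-] = sqrt(Kb x [C6H5COO-]) = sqrt(1.59e-10 x 0.05144) = 2.86e-6 M.
pOH = 5.54, so pH = 14.00 - 5.54 = 8.46.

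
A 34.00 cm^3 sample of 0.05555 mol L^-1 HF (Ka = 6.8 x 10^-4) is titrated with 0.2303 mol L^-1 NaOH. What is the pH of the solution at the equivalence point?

7.91

n(HF) = 0.05555 x 0.03400 = 0.001889 mol; V(NaOH) at equivalence = 0.001889/0.2303 = 0.008201 L.
At equivalence all the acid is converted to F-; total volume = 0.03400 + 0.008201 = 0.04220 L, so [F-] = 0.001889/0.04220 = 0.04475 M.
Kb = Kw/Ka = 1.0e-14 / 6.8 x 10^-4 = 1.47e-11.
[OH^-] = sqrt(Kb x [F-]) = sqrt(1.47e-11 x 0.04475) = 8.11e-7 M.
pOH = 6.09, so pH = 14.00 - 6.09 = 7.91.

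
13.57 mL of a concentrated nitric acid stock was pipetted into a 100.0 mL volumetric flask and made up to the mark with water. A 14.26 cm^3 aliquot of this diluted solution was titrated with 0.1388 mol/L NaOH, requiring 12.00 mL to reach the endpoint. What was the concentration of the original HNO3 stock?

0.861 M

n(NaOH) = 0.1388 x 0.01200 = 0.001666 mol.
n(HNO3) in the aliquot = 0.001666 mol.
[diluted HNO3] = 0.001666 / 0.01426 = 0.1168 M.
Dilution factor = 100.0/13.57 = 7.369, so [stock] = 0.1168 x 7.369 = 0.861 M.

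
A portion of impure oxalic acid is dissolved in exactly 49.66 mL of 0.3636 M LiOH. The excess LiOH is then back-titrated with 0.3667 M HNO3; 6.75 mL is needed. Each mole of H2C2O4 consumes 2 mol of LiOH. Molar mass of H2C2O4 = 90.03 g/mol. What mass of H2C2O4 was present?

0.701 g

Total n(LiOH) added = 0.3636 x 0.04966 = 0.01806 mol.
n(HNO3) used = 0.3667 x 0.006750 = 0.002475 mol, which equals the excess n(LiOH).
So n(LiOH) consumed by the sample = 0.01806 - 0.002475 = 0.01558 mol.
n(H2C2O4) = 0.01558 / 2 = 0.007791 mol.
mass = 0.007791 mol x 90.03 g/mol = 0.701 g.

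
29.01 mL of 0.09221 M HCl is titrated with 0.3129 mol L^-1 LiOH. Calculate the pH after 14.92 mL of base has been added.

12.66

n(acid) = 0.09221 x 0.02901 = 0.002675 mol; n(LiOH) added = 0.3129 x 0.01492 = 0.004668 mol.
Base is in excess by 0.004668 - 0.002675 = 0.001993 mol in a total volume of 0.04393 L.
[OH^-] = 0.001993/0.04393 = 0.04538 M, so pOH = 1.34 and pH = 14.00 - 1.34 = 12.66.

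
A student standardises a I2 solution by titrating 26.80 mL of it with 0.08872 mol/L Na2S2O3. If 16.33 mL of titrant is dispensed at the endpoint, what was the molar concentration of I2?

n(Na2S2O3) = 0.08872 x 0.01633 = 0.001449 mol.
From the balanced equation, 2 mol Na2S2O3 reacts with 1 mol I2, so n(I2) = 0.001449 x 1/2 = 0.0007244 mol.
[I2] = 0.0007244 / 0.02680 L = 0.0270 M.

0.0270 M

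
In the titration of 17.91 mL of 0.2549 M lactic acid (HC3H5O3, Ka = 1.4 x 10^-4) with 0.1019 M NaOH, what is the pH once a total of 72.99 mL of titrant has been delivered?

n(acid) = 0.2549 x 0.01791 = 0.004565 mol; n(NaOH) added = 0.1019 x 0.07299 = 0.007438 mol.
Base is in excess by 0.007438 - 0.004565 = 0.002872 mol in a total volume of 0.09090 L.
[OH^-] = 0.002872/0.09090 = 0.03160 M, so pOH = 1.50 and pH = 14.00 - 1.50 = 12.50.

12.50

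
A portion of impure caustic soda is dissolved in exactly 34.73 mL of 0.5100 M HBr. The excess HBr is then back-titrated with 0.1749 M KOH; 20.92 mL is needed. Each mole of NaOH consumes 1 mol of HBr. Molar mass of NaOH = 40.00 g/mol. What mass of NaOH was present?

0.562 g

Total n(HBr) added = 0.5100 x 0.03473 = 0.01771 mol.
n(KOH) used = 0.1749 x 0.02092 = 0.003659 mol, which equals the excess n(HBr).
So n(HBr) consumed by the sample = 0.01771 - 0.003659 = 0.01405 mol.
n(NaOH) = 0.01405 / 1 = 0.01405 mol.
mass = 0.01405 mol x 40.00 g/mol = 0.562 g.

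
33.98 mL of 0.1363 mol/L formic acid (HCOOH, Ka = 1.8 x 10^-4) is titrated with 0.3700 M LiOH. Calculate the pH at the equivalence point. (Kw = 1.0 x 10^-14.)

n(HCOOH) = 0.1363 x 0.03398 = 0.004631 mol; V(LiOH) at equivalence = 0.004631/0.3700 = 0.01252 L.
At equivalence all the acid is converted to HCOO-; total volume = 0.03398 + 0.01252 = 0.04650 L, so [HCOO-] = 0.004631/0.04650 = 0.09961 M.
Kb = Kw/Ka = 1.0e-14 / 1.8 x 10^-4 = 5.56e-11.
[OH^-] = sqrt(Kb x [HCOO-]) = sqrt(5.56e-11 x 0.09961) = 2.35e-6 M.
pOH = 5.63, so pH = 14.00 - 5.63 = 8.37.

8.37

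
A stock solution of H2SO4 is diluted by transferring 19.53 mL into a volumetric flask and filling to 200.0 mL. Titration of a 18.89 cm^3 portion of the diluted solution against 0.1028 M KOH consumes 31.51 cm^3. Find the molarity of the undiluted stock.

0.878 M

n(KOH) = 0.1028 x 0.03151 = 0.003239 mol.
n(H2SO4) in the aliquot = 0.003239 x 1/2 = 0.001620 mol.
[diluted H2SO4] = 0.001620 / 0.01889 = 0.08574 M.
Dilution factor = 200.0/19.53 = 10.24, so [stock] = 0.08574 x 10.24 = 0.878 M.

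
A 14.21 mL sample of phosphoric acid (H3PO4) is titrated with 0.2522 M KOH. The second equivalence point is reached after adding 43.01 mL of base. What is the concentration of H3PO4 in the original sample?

0.382 M

n(KOH) = 0.2522 x 0.04301 = 0.01085 mol.
At the second equivalence point, 2 mol OH^- react per mol H3PO4, so n(H3PO4) = 0.01085 / 2 = 0.005424 mol.
[H3PO4] = 0.005424 / 0.01421 L = 0.382 M.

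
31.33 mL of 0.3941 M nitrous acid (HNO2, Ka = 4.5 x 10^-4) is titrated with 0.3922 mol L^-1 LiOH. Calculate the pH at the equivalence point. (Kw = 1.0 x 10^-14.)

n(HNO2) = 0.3941 x 0.03133 = 0.01235 mol; V(LiOH) at equivalence = 0.01235/0.3922 = 0.03148 L.
At equivalence all the acid is converted to NO2-; total volume = 0.03133 + 0.03148 = 0.06281 L, so [NO2-] = 0.01235/0.06281 = 0.1966 M.
Kb = Kw/Ka = 1.0e-14 / 4.5 x 10^-4 = 2.22e-11.
[OH^-] = sqrt(Kb x [NO2-]) = sqrt(2.22e-11 x 0.1966) = 2.09e-6 M.
pOH = 5.68, so pH = 14.00 - 5.68 = 8.32.

8.32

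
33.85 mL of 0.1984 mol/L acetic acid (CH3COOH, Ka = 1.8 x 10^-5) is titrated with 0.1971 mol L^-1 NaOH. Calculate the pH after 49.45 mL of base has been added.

12.56

n(acid) = 0.1984 x 0.03385 = 0.006716 mol; n(NaOH) added = 0.1971 x 0.04945 = 0.009747 mol.
Base is in excess by 0.009747 - 0.006716 = 0.003031 mol in a total volume of 0.08330 L.
[OH^-] = 0.003031/0.08330 = 0.03638 M, so pOH = 1.44 and pH = 14.00 - 1.44 = 12.56.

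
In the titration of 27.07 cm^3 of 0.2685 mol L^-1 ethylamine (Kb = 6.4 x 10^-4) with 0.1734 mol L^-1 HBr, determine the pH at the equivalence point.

n(C2H5NH2) = 0.2685 x 0.02707 = 0.007268 mol; V(HBr) at equivalence = 0.007268/0.1734 = 0.04192 L.
At equivalence the base is fully converted to C2H5NH3+; total volume = 0.06899 L, so [C2H5NH3+] = 0.007268/0.06899 = 0.1054 M.
Ka(C2H5NH3+) = Kw/Kb = 1.0e-14 / 6.4 x 10^-4 = 1.56e-11.
[H^+] = sqrt(Ka x [C2H5NH3+]) = sqrt(1.56e-11 x 0.1054) = 1.28e-6 M.
pH = -log(1.28e-6) = 5.89.

5.89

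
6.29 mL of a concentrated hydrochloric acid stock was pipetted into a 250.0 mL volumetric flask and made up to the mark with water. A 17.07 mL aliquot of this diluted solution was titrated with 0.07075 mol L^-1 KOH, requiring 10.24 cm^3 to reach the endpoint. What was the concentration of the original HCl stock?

1.69 M

n(KOH) = 0.07075 x 0.01024 = 0.0007245 mol.
n(HCl) in the aliquot = 0.0007245 mol.
[diluted HCl] = 0.0007245 / 0.01707 = 0.04244 M.
Dilution factor = 250.0/6.290 = 39.75, so [stock] = 0.04244 x 39.75 = 1.69 M.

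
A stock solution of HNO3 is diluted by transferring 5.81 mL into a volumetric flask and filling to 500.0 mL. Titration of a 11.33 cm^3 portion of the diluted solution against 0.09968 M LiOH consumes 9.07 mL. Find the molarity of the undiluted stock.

n(LiOH) = 0.09968 x 0.009070 = 0.0009041 mol.
n(HNO3) in the aliquot = 0.0009041 mol.
[diluted HNO3] = 0.0009041 / 0.01133 = 0.07980 M.
Dilution factor = 500.0/5.810 = 86.06, so [stock] = 0.07980 x 86.06 = 6.87 M.

6.87 M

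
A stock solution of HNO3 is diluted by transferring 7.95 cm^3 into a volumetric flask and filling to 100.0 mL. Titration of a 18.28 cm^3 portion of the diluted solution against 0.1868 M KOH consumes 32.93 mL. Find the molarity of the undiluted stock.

4.23 M

n(KOH) = 0.1868 x 0.03293 = 0.006151 mol.
n(HNO3) in the aliquot = 0.006151 mol.
[diluted HNO3] = 0.006151 / 0.01828 = 0.3365 M.
Dilution factor = 100.0/7.950 = 12.58, so [stock] = 0.3365 x 12.58 = 4.23 M.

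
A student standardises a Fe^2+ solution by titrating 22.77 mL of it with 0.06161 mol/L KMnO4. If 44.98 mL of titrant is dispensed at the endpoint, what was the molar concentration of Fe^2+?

0.609 M

n(KMnO4) = 0.06161 x 0.04498 = 0.002771 mol.
From the balanced equation, 1 mol KMnO4 reacts with 5 mol Fe^2+, so n(Fe^2+) = 0.002771 x 5/1 = 0.01386 mol.
[Fe^2+] = 0.01386 / 0.02277 L = 0.609 M.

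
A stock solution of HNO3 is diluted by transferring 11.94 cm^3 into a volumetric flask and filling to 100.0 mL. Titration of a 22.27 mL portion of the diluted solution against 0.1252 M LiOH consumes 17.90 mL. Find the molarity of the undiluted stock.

n(LiOH) = 0.1252 x 0.01790 = 0.002241 mol.
n(HNO3) in the aliquot = 0.002241 mol.
[diluted HNO3] = 0.002241 / 0.02227 = 0.1006 M.
Dilution factor = 100.0/11.94 = 8.375, so [stock] = 0.1006 x 8.375 = 0.843 M.

0.843 M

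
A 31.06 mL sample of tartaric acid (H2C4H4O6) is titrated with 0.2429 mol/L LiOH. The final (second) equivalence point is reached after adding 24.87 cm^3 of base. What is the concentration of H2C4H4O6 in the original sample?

n(LiOH) = 0.2429 x 0.02487 = 0.006041 mol.
At the final (second) equivalence point, 2 mol OH^- react per mol H2C4H4O6, so n(H2C4H4O6) = 0.006041 / 2 = 0.003020 mol.
[H2C4H4O6] = 0.003020 / 0.03106 L = 0.0972 M.

0.0972 M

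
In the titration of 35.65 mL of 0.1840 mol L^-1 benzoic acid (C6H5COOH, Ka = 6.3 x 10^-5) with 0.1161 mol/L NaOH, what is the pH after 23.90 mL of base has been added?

4.07

Initial n(C6H5COOH) = 0.1840 x 0.03565 = 0.006560 mol.
n(NaOH) added = 0.1161 x 0.02390 = 0.002775 mol, converting that many moles of C6H5COOH to C6H5COO-.
Remaining n(C6H5COOH) = 0.003785 mol; n(C6H5COO-) = 0.002775 mol.
By Henderson-Hasselbalch, pH = pKa + log([A^-]/[HA]) = 4.20 + log(0.002775/0.003785) = 4.20 + (-0.13) = 4.07.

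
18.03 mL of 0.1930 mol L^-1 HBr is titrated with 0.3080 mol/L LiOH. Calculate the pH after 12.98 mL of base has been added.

n(acid) = 0.1930 x 0.01803 = 0.003480 mol; n(LiOH) added = 0.3080 x 0.01298 = 0.003998 mol.
Base is in excess by 0.003998 - 0.003480 = 0.0005180 mol in a total volume of 0.03101 L.
[OH^-] = 0.0005180/0.03101 = 0.01671 M, so pOH = 1.78 and pH = 14.00 - 1.78 = 12.22.

12.22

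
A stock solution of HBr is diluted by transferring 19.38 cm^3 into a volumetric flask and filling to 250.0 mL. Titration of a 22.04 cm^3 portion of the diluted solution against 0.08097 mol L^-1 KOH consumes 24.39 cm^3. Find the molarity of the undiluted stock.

n(KOH) = 0.08097 x 0.02439 = 0.001975 mol.
n(HBr) in the aliquot = 0.001975 mol.
[diluted HBr] = 0.001975 / 0.02204 = 0.08960 M.
Dilution factor = 250.0/19.38 = 12.90, so [stock] = 0.08960 x 12.90 = 1.16 M.

1.16 M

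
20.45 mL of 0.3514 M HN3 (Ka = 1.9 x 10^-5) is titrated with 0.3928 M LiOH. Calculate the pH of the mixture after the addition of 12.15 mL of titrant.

5.02

Initial n(HN3) = 0.3514 x 0.02045 = 0.007186 mol.
n(LiOH) added = 0.3928 x 0.01215 = 0.004773 mol, converting that many moles of HN3 to N3-.
Remaining n(HN3) = 0.002414 mol; n(N3-) = 0.004773 mol.
By Henderson-Hasselbalch, pH = pKa + log([A^-]/[HA]) = 4.72 + log(0.004773/0.002414) = 4.72 + (+0.30) = 5.02.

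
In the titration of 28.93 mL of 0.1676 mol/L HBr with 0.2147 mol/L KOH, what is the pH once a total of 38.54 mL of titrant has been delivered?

12.71

n(acid) = 0.1676 x 0.02893 = 0.004849 mol; n(KOH) added = 0.2147 x 0.03854 = 0.008275 mol.
Base is in excess by 0.008275 - 0.004849 = 0.003426 mol in a total volume of 0.06747 L.
[OH^-] = 0.003426/0.06747 = 0.05078 M, so pOH = 1.29 and pH = 14.00 - 1.29 = 12.71.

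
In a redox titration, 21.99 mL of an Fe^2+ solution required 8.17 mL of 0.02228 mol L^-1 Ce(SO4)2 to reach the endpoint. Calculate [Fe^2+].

n(Ce(SO4)2) = 0.02228 x 0.008170 = 0.0001820 mol.
From the balanced equation, 1 mol Ce(SO4)2 reacts with 1 mol Fe^2+, so n(Fe^2+) = 0.0001820 x 1/1 = 0.0001820 mol.
[Fe^2+] = 0.0001820 / 0.02199 L = 0.00828 M.

0.00828 M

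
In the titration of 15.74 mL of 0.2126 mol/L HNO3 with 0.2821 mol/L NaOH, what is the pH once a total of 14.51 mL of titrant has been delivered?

n(acid) = 0.2126 x 0.01574 = 0.003346 mol; n(NaOH) added = 0.2821 x 0.01451 = 0.004093 mol.
Base is in excess by 0.004093 - 0.003346 = 0.0007469 mol in a total volume of 0.03025 L.
[OH^-] = 0.0007469/0.03025 = 0.02469 M, so pOH = 1.61 and pH = 14.00 - 1.61 = 12.39.

12.39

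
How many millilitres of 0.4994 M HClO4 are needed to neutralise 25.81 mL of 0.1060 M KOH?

5.48 mL

n(KOH) = 0.1060 mol/L x 0.02581 L = 0.002736 mol.
At equivalence n(HClO4) = n(KOH) = 0.002736 mol.
V(HClO4) = 0.002736 / 0.4994 = 0.005478 L = 5.48 mL.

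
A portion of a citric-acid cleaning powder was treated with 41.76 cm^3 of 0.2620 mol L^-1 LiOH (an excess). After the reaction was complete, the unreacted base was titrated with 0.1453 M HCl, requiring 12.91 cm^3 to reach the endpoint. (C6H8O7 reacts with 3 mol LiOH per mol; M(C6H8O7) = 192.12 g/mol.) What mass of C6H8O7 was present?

Total n(LiOH) added = 0.2620 x 0.04176 = 0.01094 mol.
n(HCl) used = 0.1453 x 0.01291 = 0.001876 mol, which equals the excess n(LiOH).
So n(LiOH) consumed by the sample = 0.01094 - 0.001876 = 0.009065 mol.
n(C6H8O7) = 0.009065 / 3 = 0.003022 mol.
mass = 0.003022 mol x 192.12 g/mol = 0.581 g.

0.581 g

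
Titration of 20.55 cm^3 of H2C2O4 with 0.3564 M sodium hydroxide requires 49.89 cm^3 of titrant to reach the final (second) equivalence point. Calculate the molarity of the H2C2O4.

n(NaOH) = 0.3564 x 0.04989 = 0.01778 mol.
At the final (second) equivalence point, 2 mol OH^- react per mol H2C2O4, so n(H2C2O4) = 0.01778 / 2 = 0.008890 mol.
[H2C2O4] = 0.008890 / 0.02055 L = 0.433 M.

0.433 M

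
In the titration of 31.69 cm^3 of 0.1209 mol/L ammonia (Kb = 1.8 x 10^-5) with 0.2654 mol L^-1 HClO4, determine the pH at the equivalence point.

5.17

n(NH3) = 0.1209 x 0.03169 = 0.003831 mol; V(HClO4) at equivalence = 0.003831/0.2654 = 0.01444 L.
At equivalence the base is fully converted to NH4+; total volume = 0.04613 L, so [NH4+] = 0.003831/0.04613 = 0.08306 M.
Ka(NH4+) = Kw/Kb = 1.0e-14 / 1.8 x 10^-5 = 5.56e-10.
[H^+] = sqrt(Ka x [NH4+]) = sqrt(5.56e-10 x 0.08306) = 6.79e-6 M.
pH = -log(6.79e-6) = 5.17.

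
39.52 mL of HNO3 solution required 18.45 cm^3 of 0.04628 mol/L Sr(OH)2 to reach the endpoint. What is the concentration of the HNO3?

0.0432 M

n(Sr(OH)2) delivered = 0.04628 x 0.01845 = 0.0008539 mol.
The reaction is 2 HNO3 + 1 Sr(OH)2, so n(HNO3) = 0.0008539 x 2/1 = 0.001708 mol.
[HNO3] = 0.001708 mol / 0.03952 L = 0.0432 M.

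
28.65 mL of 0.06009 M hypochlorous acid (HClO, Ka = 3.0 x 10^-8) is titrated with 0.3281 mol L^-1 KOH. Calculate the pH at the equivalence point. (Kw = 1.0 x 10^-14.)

10.11

n(HClO) = 0.06009 x 0.02865 = 0.001722 mol; V(KOH) at equivalence = 0.001722/0.3281 = 0.005247 L.
At equivalence all the acid is converted to ClO-; total volume = 0.02865 + 0.005247 = 0.03390 L, so [ClO-] = 0.001722/0.03390 = 0.05079 M.
Kb = Kw/Ka = 1.0e-14 / 3.0 x 10^-8 = 3.33e-7.
[OH^-] = sqrt(Kb x [ClO-]) = sqrt(3.33e-7 x 0.05079) = 0.000130 M.
pOH = 3.89, so pH = 14.00 - 3.89 = 10.11.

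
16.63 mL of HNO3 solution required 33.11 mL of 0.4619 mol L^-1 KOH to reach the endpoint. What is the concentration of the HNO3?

0.920 M

n(KOH) delivered = 0.4619 x 0.03311 = 0.01529 mol.
For a 1:1 reaction, n(HNO3) = 0.01529 mol.
[HNO3] = 0.01529 mol / 0.01663 L = 0.920 M.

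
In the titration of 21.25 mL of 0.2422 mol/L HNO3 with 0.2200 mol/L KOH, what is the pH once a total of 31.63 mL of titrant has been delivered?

12.53

n(acid) = 0.2422 x 0.02125 = 0.005147 mol; n(KOH) added = 0.2200 x 0.03163 = 0.006959 mol.
Base is in excess by 0.006959 - 0.005147 = 0.001812 mol in a total volume of 0.05288 L.
[OH^-] = 0.001812/0.05288 = 0.03426 M, so pOH = 1.47 and pH = 14.00 - 1.47 = 12.53.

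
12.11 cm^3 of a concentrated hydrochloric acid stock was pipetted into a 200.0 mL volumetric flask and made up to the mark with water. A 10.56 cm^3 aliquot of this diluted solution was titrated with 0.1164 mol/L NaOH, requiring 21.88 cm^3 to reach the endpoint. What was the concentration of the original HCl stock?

3.98 M

n(NaOH) = 0.1164 x 0.02188 = 0.002547 mol.
n(HCl) in the aliquot = 0.002547 mol.
[diluted HCl] = 0.002547 / 0.01056 = 0.2412 M.
Dilution factor = 200.0/12.11 = 16.52, so [stock] = 0.2412 x 16.52 = 3.98 M.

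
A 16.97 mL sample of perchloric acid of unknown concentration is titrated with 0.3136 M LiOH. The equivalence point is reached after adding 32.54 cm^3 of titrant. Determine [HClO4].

0.601 M

n(LiOH) delivered = 0.3136 x 0.03254 = 0.01020 mol.
For a 1:1 reaction, n(HClO4) = 0.01020 mol.
[HClO4] = 0.01020 mol / 0.01697 L = 0.601 M.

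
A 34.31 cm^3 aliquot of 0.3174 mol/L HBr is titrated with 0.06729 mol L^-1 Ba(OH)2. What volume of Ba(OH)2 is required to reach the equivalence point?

n(HBr) = 0.3174 mol/L x 0.03431 L = 0.01089 mol.
The neutralisation is 2 HBr : 1 Ba(OH)2, so n(Ba(OH)2) = 0.01089 x 1/2 = 0.005445 mol.
V(Ba(OH)2) = 0.005445 / 0.06729 = 0.08092 L = 80.9 mL.

80.9 mL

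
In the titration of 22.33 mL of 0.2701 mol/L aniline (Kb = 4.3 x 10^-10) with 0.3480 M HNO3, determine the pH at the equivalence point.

n(C6H5NH2) = 0.2701 x 0.02233 = 0.006031 mol; V(HNO3) at equivalence = 0.006031/0.3480 = 0.01733 L.
At equivalence the base is fully converted to C6H5NH3+; total volume = 0.03966 L, so [C6H5NH3+] = 0.006031/0.03966 = 0.1521 M.
Ka(C6H5NH3+) = Kw/Kb = 1.0e-14 / 4.3 x 10^-10 = 2.33e-5.
[H^+] = sqrt(Ka x [C6H5NH3+]) = sqrt(2.33e-5 x 0.1521) = 0.00188 M.
pH = -log(0.00188) = 2.73.

2.73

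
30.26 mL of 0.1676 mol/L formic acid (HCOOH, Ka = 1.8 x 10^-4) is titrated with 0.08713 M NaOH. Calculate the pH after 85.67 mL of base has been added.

n(acid) = 0.1676 x 0.03026 = 0.005072 mol; n(NaOH) added = 0.08713 x 0.08567 = 0.007464 mol.
Base is in excess by 0.007464 - 0.005072 = 0.002393 mol in a total volume of 0.1159 L.
[OH^-] = 0.002393/0.1159 = 0.02064 M, so pOH = 1.69 and pH = 14.00 - 1.69 = 12.31.

12.31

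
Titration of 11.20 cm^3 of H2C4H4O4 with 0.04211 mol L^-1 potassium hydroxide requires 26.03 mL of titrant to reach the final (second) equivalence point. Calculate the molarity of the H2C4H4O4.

n(KOH) = 0.04211 x 0.02603 = 0.001096 mol.
At the final (second) equivalence point, 2 mol OH^- react per mol H2C4H4O4, so n(H2C4H4O4) = 0.001096 / 2 = 0.0005481 mol.
[H2C4H4O4] = 0.0005481 / 0.01120 L = 0.0489 M.

0.0489 M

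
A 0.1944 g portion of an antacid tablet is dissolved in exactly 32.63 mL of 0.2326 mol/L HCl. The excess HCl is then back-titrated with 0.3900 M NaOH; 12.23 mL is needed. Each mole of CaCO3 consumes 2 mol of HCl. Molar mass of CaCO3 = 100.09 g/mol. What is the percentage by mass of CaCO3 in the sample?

72.6%

Total n(HCl) added = 0.2326 x 0.03263 = 0.007590 mol.
n(NaOH) used = 0.3900 x 0.01223 = 0.004770 mol, which equals the excess n(HCl).
So n(HCl) consumed by the sample = 0.007590 - 0.004770 = 0.002820 mol.
n(CaCO3) = 0.002820 / 2 = 0.001410 mol.
mass CaCO3 = 0.001410 x 100.09 = 0.1411 g, so %CaCO3 = 0.1411/0.1944 x 100 = 72.6%.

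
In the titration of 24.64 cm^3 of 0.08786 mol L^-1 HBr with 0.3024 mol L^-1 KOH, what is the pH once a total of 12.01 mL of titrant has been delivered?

12.60

n(acid) = 0.08786 x 0.02464 = 0.002165 mol; n(KOH) added = 0.3024 x 0.01201 = 0.003632 mol.
Base is in excess by 0.003632 - 0.002165 = 0.001467 mol in a total volume of 0.03665 L.
[OH^-] = 0.001467/0.03665 = 0.04003 M, so pOH = 1.40 and pH = 14.00 - 1.40 = 12.60.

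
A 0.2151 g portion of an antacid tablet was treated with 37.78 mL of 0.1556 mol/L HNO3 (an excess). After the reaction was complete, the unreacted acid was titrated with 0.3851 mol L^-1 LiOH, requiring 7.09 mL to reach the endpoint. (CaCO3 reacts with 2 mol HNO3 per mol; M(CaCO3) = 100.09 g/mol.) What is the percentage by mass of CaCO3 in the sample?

Total n(HNO3) added = 0.1556 x 0.03778 = 0.005879 mol.
n(LiOH) used = 0.3851 x 0.007090 = 0.002730 mol, which equals the excess n(HNO3).
So n(HNO3) consumed by the sample = 0.005879 - 0.002730 = 0.003148 mol.
n(CaCO3) = 0.003148 / 2 = 0.001574 mol.
mass CaCO3 = 0.001574 x 100.09 = 0.1576 g, so %CaCO3 = 0.1576/0.2151 x 100 = 73.2%.

73.2%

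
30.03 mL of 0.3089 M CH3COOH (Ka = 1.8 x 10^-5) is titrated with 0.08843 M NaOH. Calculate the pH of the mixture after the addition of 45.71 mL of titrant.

Initial n(CH3COOH) = 0.3089 x 0.03003 = 0.009276 mol.
n(NaOH) added = 0.08843 x 0.04571 = 0.004042 mol, converting that many moles of CH3COOH to CH3COO-.
Remaining n(CH3COOH) = 0.005234 mol; n(CH3COO-) = 0.004042 mol.
By Henderson-Hasselbalch, pH = pKa + log([A^-]/[HA]) = 4.74 + log(0.004042/0.005234) = 4.74 + (-0.11) = 4.63.

4.63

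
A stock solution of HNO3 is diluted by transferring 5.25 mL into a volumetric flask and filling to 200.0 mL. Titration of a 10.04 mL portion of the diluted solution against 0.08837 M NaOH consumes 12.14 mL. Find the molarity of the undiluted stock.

4.07 M

n(NaOH) = 0.08837 x 0.01214 = 0.001073 mol.
n(HNO3) in the aliquot = 0.001073 mol.
[diluted HNO3] = 0.001073 / 0.01004 = 0.1069 M.
Dilution factor = 200.0/5.250 = 38.10, so [stock] = 0.1069 x 38.10 = 4.07 M.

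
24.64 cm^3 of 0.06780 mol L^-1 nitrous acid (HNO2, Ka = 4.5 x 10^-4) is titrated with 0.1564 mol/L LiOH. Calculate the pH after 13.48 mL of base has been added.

12.06

n(acid) = 0.06780 x 0.02464 = 0.001671 mol; n(LiOH) added = 0.1564 x 0.01348 = 0.002108 mol.
Base is in excess by 0.002108 - 0.001671 = 0.0004377 mol in a total volume of 0.03812 L.
[OH^-] = 0.0004377/0.03812 = 0.01148 M, so pOH = 1.94 and pH = 14.00 - 1.94 = 12.06.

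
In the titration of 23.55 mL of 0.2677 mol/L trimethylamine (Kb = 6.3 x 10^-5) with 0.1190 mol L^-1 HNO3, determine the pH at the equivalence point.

n((CH3)3N) = 0.2677 x 0.02355 = 0.006304 mol; V(HNO3) at equivalence = 0.006304/0.1190 = 0.05298 L.
At equivalence the base is fully converted to (CH3)3NH+; total volume = 0.07653 L, so [(CH3)3NH+] = 0.006304/0.07653 = 0.08238 M.
Ka((CH3)3NH+) = Kw/Kb = 1.0e-14 / 6.3 x 10^-5 = 1.59e-10.
[H^+] = sqrt(Ka x [(CH3)3NH+]) = sqrt(1.59e-10 x 0.08238) = 3.62e-6 M.
pH = -log(3.62e-6) = 5.44.

5.44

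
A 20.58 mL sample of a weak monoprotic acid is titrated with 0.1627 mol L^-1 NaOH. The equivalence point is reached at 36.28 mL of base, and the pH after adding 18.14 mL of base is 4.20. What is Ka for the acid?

6.3 x 10^-5

18.14 mL is half of the equivalence volume, so this is the half-equivalence point where [HA] = [A^-].
At half-equivalence pH = pKa, so pKa = 4.20.
Ka = 10^(-4.20) = 6.3 x 10^-5.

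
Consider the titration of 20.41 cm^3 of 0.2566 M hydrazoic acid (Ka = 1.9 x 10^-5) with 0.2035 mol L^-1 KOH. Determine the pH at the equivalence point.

8.89

n(HN3) = 0.2566 x 0.02041 = 0.005237 mol; V(KOH) at equivalence = 0.005237/0.2035 = 0.02574 L.
At equivalence all the acid is converted to N3-; total volume = 0.02041 + 0.02574 = 0.04615 L, so [N3-] = 0.005237/0.04615 = 0.1135 M.
Kb = Kw/Ka = 1.0e-14 / 1.9 x 10^-5 = 5.26e-10.
[OH^-] = sqrt(Kb x [N3-]) = sqrt(5.26e-10 x 0.1135) = 7.73e-6 M.
pOH = 5.11, so pH = 14.00 - 5.11 = 8.89.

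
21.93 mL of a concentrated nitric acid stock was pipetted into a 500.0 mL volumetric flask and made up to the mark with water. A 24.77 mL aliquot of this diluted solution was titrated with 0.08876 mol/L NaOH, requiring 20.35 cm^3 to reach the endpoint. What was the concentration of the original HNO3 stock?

1.66 M

n(NaOH) = 0.08876 x 0.02035 = 0.001806 mol.
n(HNO3) in the aliquot = 0.001806 mol.
[diluted HNO3] = 0.001806 / 0.02477 = 0.07292 M.
Dilution factor = 500.0/21.93 = 22.80, so [stock] = 0.07292 x 22.80 = 1.66 M.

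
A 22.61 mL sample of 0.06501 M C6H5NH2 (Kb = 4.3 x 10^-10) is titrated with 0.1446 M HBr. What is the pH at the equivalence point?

2.99

n(C6H5NH2) = 0.06501 x 0.02261 = 0.001470 mol; V(HBr) at equivalence = 0.001470/0.1446 = 0.01017 L.
At equivalence the base is fully converted to C6H5NH3+; total volume = 0.03278 L, so [C6H5NH3+] = 0.001470/0.03278 = 0.04485 M.
Ka(C6H5NH3+) = Kw/Kb = 1.0e-14 / 4.3 x 10^-10 = 2.33e-5.
[H^+] = sqrt(Ka x [C6H5NH3+]) = sqrt(2.33e-5 x 0.04485) = 0.00102 M.
pH = -log(0.00102) = 2.99.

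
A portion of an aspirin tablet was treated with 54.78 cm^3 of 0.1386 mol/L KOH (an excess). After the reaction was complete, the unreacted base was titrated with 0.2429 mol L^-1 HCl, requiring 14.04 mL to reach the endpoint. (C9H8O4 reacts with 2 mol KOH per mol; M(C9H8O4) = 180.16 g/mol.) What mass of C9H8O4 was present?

0.377 g

Total n(KOH) added = 0.1386 x 0.05478 = 0.007593 mol.
n(HCl) used = 0.2429 x 0.01404 = 0.003410 mol, which equals the excess n(KOH).
So n(KOH) consumed by the sample = 0.007593 - 0.003410 = 0.004182 mol.
n(C9H8O4) = 0.004182 / 2 = 0.002091 mol.
mass = 0.002091 mol x 180.16 g/mol = 0.377 g.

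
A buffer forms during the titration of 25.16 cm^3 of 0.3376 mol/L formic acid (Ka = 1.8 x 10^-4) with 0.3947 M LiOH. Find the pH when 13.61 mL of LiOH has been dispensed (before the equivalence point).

3.98

Initial n(HCOOH) = 0.3376 x 0.02516 = 0.008494 mol.
n(LiOH) added = 0.3947 x 0.01361 = 0.005372 mol, converting that many moles of HCOOH to HCOO-.
Remaining n(HCOOH) = 0.003122 mol; n(HCOO-) = 0.005372 mol.
By Henderson-Hasselbalch, pH = pKa + log([A^-]/[HA]) = 3.74 + log(0.005372/0.003122) = 3.74 + (+0.24) = 3.98.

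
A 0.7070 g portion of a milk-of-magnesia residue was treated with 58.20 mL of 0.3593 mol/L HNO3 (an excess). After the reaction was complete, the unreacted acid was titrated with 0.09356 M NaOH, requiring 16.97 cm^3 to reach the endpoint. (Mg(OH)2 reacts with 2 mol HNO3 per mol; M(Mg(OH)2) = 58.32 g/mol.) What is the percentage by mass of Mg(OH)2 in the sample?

Total n(HNO3) added = 0.3593 x 0.05820 = 0.02091 mol.
n(NaOH) used = 0.09356 x 0.01697 = 0.001588 mol, which equals the excess n(HNO3).
So n(HNO3) consumed by the sample = 0.02091 - 0.001588 = 0.01932 mol.
n(Mg(OH)2) = 0.01932 / 2 = 0.009662 mol.
mass Mg(OH)2 = 0.009662 x 58.32 = 0.5635 g, so %Mg(OH)2 = 0.5635/0.7070 x 100 = 79.7%.

79.7%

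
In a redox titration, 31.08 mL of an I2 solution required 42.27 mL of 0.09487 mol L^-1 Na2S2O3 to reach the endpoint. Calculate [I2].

n(Na2S2O3) = 0.09487 x 0.04227 = 0.004010 mol.
From the balanced equation, 2 mol Na2S2O3 reacts with 1 mol I2, so n(I2) = 0.004010 x 1/2 = 0.002005 mol.
[I2] = 0.002005 / 0.03108 L = 0.0645 M.

0.0645 M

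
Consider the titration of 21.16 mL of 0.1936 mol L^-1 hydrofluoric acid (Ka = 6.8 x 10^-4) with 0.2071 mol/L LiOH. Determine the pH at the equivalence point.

8.08

n(HF) = 0.1936 x 0.02116 = 0.004097 mol; V(LiOH) at equivalence = 0.004097/0.2071 = 0.01978 L.
At equivalence all the acid is converted to F-; total volume = 0.02116 + 0.01978 = 0.04094 L, so [F-] = 0.004097/0.04094 = 0.1001 M.
Kb = Kw/Ka = 1.0e-14 / 6.8 x 10^-4 = 1.47e-11.
[OH^-] = sqrt(Kb x [F-]) = sqrt(1.47e-11 x 0.1001) = 1.21e-6 M.
pOH = 5.92, so pH = 14.00 - 5.92 = 8.08.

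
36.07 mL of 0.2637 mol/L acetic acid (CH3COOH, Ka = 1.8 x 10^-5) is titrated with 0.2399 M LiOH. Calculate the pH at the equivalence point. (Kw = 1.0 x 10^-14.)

8.92

n(CH3COOH) = 0.2637 x 0.03607 = 0.009512 mol; V(LiOH) at equivalence = 0.009512/0.2399 = 0.03965 L.
At equivalence all the acid is converted to CH3COO-; total volume = 0.03607 + 0.03965 = 0.07572 L, so [CH3COO-] = 0.009512/0.07572 = 0.1256 M.
Kb = Kw/Ka = 1.0e-14 / 1.8 x 10^-5 = 5.56e-10.
[OH^-] = sqrt(Kb x [CH3COO-]) = sqrt(5.56e-10 x 0.1256) = 8.35e-6 M.
pOH = 5.08, so pH = 14.00 - 5.08 = 8.92.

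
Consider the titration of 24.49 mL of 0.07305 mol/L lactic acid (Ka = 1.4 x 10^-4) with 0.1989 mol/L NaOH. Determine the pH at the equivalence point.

n(HC3H5O3) = 0.07305 x 0.02449 = 0.001789 mol; V(NaOH) at equivalence = 0.001789/0.1989 = 0.008994 L.
At equivalence all the acid is converted to C3H5O3-; total volume = 0.02449 + 0.008994 = 0.03348 L, so [C3H5O3-] = 0.001789/0.03348 = 0.05343 M.
Kb = Kw/Ka = 1.0e-14 / 1.4 x 10^-4 = 7.14e-11.
[OH^-] = sqrt(Kb x [C3H5O3-]) = sqrt(7.14e-11 x 0.05343) = 1.95e-6 M.
pOH = 5.71, so pH = 14.00 - 5.71 = 8.29.

8.29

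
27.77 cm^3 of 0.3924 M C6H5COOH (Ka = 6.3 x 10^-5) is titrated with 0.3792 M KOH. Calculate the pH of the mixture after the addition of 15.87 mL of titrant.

4.29

Initial n(C6H5COOH) = 0.3924 x 0.02777 = 0.01090 mol.
n(KOH) added = 0.3792 x 0.01587 = 0.006018 mol, converting that many moles of C6H5COOH to C6H5COO-.
Remaining n(C6H5COOH) = 0.004879 mol; n(C6H5COO-) = 0.006018 mol.
By Henderson-Hasselbalch, pH = pKa + log([A^-]/[HA]) = 4.20 + log(0.006018/0.004879) = 4.20 + (+0.09) = 4.29.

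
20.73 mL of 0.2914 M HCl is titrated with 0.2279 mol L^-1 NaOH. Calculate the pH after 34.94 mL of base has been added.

12.54

n(acid) = 0.2914 x 0.02073 = 0.006041 mol; n(NaOH) added = 0.2279 x 0.03494 = 0.007963 mol.
Base is in excess by 0.007963 - 0.006041 = 0.001922 mol in a total volume of 0.05567 L.
[OH^-] = 0.001922/0.05567 = 0.03453 M, so pOH = 1.46 and pH = 14.00 - 1.46 = 12.54.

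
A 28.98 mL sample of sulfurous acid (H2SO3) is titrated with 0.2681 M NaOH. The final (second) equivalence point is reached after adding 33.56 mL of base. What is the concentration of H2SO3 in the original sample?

0.155 M

n(NaOH) = 0.2681 x 0.03356 = 0.008997 mol.
At the final (second) equivalence point, 2 mol OH^- react per mol H2SO3, so n(H2SO3) = 0.008997 / 2 = 0.004499 mol.
[H2SO3] = 0.004499 / 0.02898 L = 0.155 M.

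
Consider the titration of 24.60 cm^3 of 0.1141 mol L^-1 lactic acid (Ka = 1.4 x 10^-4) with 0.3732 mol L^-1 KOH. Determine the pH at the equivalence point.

n(HC3H5O3) = 0.1141 x 0.02460 = 0.002807 mol; V(KOH) at equivalence = 0.002807/0.3732 = 0.007521 L.
At equivalence all the acid is converted to C3H5O3-; total volume = 0.02460 + 0.007521 = 0.03212 L, so [C3H5O3-] = 0.002807/0.03212 = 0.08738 M.
Kb = Kw/Ka = 1.0e-14 / 1.4 x 10^-4 = 7.14e-11.
[OH^-] = sqrt(Kb x [C3H5O3-]) = sqrt(7.14e-11 x 0.08738) = 2.50e-6 M.
pOH = 5.60, so pH = 14.00 - 5.60 = 8.40.

8.40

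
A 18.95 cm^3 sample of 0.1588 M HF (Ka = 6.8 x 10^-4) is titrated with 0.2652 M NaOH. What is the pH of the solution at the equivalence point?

8.08

n(HF) = 0.1588 x 0.01895 = 0.003009 mol; V(NaOH) at equivalence = 0.003009/0.2652 = 0.01135 L.
At equivalence all the acid is converted to F-; total volume = 0.01895 + 0.01135 = 0.03030 L, so [F-] = 0.003009/0.03030 = 0.09932 M.
Kb = Kw/Ka = 1.0e-14 / 6.8 x 10^-4 = 1.47e-11.
[OH^-] = sqrt(Kb x [F-]) = sqrt(1.47e-11 x 0.09932) = 1.21e-6 M.
pOH = 5.92, so pH = 14.00 - 5.92 = 8.08.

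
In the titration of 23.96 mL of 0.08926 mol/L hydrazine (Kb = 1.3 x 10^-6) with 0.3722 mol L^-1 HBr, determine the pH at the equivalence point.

4.63

n(N2H4) = 0.08926 x 0.02396 = 0.002139 mol; V(HBr) at equivalence = 0.002139/0.3722 = 0.005746 L.
At equivalence the base is fully converted to N2H5+; total volume = 0.02971 L, so [N2H5+] = 0.002139/0.02971 = 0.07199 M.
Ka(N2H5+) = Kw/Kb = 1.0e-14 / 1.3 x 10^-6 = 7.69e-9.
[H^+] = sqrt(Ka x [N2H5+]) = sqrt(7.69e-9 x 0.07199) = 2.35e-5 M.
pH = -log(2.35e-5) = 4.63.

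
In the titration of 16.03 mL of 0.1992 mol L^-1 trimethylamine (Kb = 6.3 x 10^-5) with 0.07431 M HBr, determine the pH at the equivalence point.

n((CH3)3N) = 0.1992 x 0.01603 = 0.003193 mol; V(HBr) at equivalence = 0.003193/0.07431 = 0.04297 L.
At equivalence the base is fully converted to (CH3)3NH+; total volume = 0.05900 L, so [(CH3)3NH+] = 0.003193/0.05900 = 0.05412 M.
Ka((CH3)3NH+) = Kw/Kb = 1.0e-14 / 6.3 x 10^-5 = 1.59e-10.
[H^+] = sqrt(Ka x [(CH3)3NH+]) = sqrt(1.59e-10 x 0.05412) = 2.93e-6 M.
pH = -log(2.93e-6) = 5.53.

5.53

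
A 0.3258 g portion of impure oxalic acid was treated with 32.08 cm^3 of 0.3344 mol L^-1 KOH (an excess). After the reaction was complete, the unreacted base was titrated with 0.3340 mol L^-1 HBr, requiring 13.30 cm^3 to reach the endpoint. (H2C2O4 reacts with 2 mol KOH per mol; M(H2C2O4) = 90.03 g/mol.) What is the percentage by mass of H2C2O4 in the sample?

Total n(KOH) added = 0.3344 x 0.03208 = 0.01073 mol.
n(HBr) used = 0.3340 x 0.01330 = 0.004442 mol, which equals the excess n(KOH).
So n(KOH) consumed by the sample = 0.01073 - 0.004442 = 0.006285 mol.
n(H2C2O4) = 0.006285 / 2 = 0.003143 mol.
mass H2C2O4 = 0.003143 x 90.03 = 0.2829 g, so %H2C2O4 = 0.2829/0.3258 x 100 = 86.8%.

86.8%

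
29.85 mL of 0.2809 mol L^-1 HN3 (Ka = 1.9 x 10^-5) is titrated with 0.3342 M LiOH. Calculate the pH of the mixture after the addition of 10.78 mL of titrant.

Initial n(HN3) = 0.2809 x 0.02985 = 0.008385 mol.
n(LiOH) added = 0.3342 x 0.01078 = 0.003603 mol, converting that many moles of HN3 to N3-.
Remaining n(HN3) = 0.004782 mol; n(N3-) = 0.003603 mol.
By Henderson-Hasselbalch, pH = pKa + log([A^-]/[HA]) = 4.72 + log(0.003603/0.004782) = 4.72 + (-0.12) = 4.60.

4.60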